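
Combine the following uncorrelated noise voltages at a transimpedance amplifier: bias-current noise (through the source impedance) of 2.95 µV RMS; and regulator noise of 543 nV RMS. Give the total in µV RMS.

Uncorrelated sources add in power (mean-square): V_tot = √(ΣV_i²)
V_tot = √[(2.95×10⁻⁶)² + (5.43×10⁻⁷)²] = 3.00×10⁻⁶ V = 3.00 µV

3.00 µV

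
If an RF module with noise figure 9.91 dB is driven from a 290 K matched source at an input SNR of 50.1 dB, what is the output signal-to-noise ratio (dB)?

40.19 dB

By definition F = SNR_in/SNR_out, so in dB: SNR_out = SNR_in − NF
SNR_out = 50.1 − 9.91 = 40.19 dB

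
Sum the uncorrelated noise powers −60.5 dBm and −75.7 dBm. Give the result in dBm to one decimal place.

−60.4 dBm

Convert to linear, add, convert back:
P₁ = 8.91×10⁻¹⁰ W, P₂ = 2.69×10⁻¹¹ W
P_tot = 9.18×10⁻¹⁰ W → 10 log₁₀(P_tot / 10⁻³) = −60.4 dBm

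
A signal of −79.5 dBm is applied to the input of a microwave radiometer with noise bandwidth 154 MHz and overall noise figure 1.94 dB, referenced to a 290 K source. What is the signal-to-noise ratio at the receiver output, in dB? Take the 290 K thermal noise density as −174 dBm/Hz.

10.7 dB

Noise floor: N = −174 + 10 log₁₀(B) + NF
10 log₁₀(1.54×10⁸) = 81.88 dB
N = −174 + 81.88 + 1.94 = −90.18 dBm
SNR = P_sig − N = −79.5 − (−90.18) = 10.68 dB → 10.7 dB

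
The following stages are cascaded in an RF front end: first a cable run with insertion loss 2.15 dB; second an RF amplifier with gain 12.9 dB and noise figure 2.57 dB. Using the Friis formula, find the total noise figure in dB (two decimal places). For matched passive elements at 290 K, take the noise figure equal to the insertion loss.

Convert to linear (a loss of L dB is a gain of −L dB): F_i = 10^(NF_i/10), G_i = 10^(G_i,dB/10)
  Stage 1: F_1 = 10^(2.15/10) = 1.641, G_1 = 10^(−2.15/10) = 0.6095
  Stage 2: F_2 = 10^(2.57/10) = 1.807, G_2 = 10^(12.9/10) = 19.50
Friis cascade:
  F = 1.641 + (1.807 − 1)/0.6095 = 2.965
NF = 10 log₁₀(2.965) = 4.72 dB

4.72 dB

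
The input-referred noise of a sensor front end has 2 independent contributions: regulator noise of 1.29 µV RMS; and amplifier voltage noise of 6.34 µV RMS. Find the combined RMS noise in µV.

Uncorrelated sources add in power (mean-square): V_tot = √(ΣV_i²)
V_tot = √[(1.29×10⁻⁶)² + (6.34×10⁻⁶)²] = 6.47×10⁻⁶ V = 6.47 µV

6.47 µV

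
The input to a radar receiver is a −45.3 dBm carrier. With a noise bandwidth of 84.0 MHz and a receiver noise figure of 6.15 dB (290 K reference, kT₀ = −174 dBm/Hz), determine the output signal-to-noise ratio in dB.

43.3 dB

Noise floor: N = −174 + 10 log₁₀(B) + NF
10 log₁₀(8.40×10⁷) = 79.24 dB
N = −174 + 79.24 + 6.15 = −88.61 dBm
SNR = P_sig − N = −45.3 − (−88.61) = 43.31 dB → 43.3 dB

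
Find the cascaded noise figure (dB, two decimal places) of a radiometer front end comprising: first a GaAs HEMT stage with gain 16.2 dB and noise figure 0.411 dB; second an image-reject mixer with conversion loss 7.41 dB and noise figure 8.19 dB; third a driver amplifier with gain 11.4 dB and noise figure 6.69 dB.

2.35 dB

Convert to linear (a loss of L dB is a gain of −L dB): F_i = 10^(NF_i/10), G_i = 10^(G_i,dB/10)
  Stage 1: F_1 = 10^(0.411/10) = 1.099, G_1 = 10^(16.2/10) = 41.69
  Stage 2: F_2 = 10^(8.19/10) = 6.592, G_2 = 10^(−7.41/10) = 0.1816
  Stage 3: F_3 = 10^(6.69/10) = 4.667, G_3 = 10^(11.4/10) = 13.80
Friis cascade:
  F = 1.099 + (6.592 − 1)/41.69 + (4.667 − 1)/7.568 = 1.718
NF = 10 log₁₀(1.718) = 2.35 dB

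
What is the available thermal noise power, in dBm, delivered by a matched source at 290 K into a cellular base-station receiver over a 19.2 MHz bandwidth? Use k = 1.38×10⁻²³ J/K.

−101.1 dBm

P_n = kTB = 1.38×10⁻²³ × 290 × 1.92×10⁷ = 7.68×10⁻¹⁴ W
In dBm: 10 log₁₀(7.68×10⁻¹⁴ / 10⁻³) = −101.1 dBm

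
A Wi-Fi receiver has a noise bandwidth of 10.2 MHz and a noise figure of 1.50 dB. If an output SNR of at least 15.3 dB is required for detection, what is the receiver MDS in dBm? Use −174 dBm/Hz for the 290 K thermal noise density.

Sensitivity = −174 + 10 log₁₀(B) + NF + SNR_min
= −174 + 70.09 + 1.50 + 15.3
= −87.11 dBm → −87.1 dBm

−87.1 dBm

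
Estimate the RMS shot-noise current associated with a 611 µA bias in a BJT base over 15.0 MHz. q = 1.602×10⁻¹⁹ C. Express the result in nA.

I_n = √(2qI·B)
2qI·B = 2 × 1.602×10⁻¹⁹ × 6.11×10⁻⁴ × 1.50×10⁷ = 2.94×10⁻¹⁵ A²
I_n = √(2.94×10⁻¹⁵) = 5.42×10⁻⁸ A = 54.2 nA

54.2 nA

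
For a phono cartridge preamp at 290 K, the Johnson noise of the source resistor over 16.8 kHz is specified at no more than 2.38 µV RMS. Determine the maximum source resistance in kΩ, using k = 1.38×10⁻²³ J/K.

Johnson–Nyquist: V_n = √(4kTRB) ⇒ R = V_n² / (4kTB)
4kTB = 4 × 1.38×10⁻²³ × 290 × 1.68×10⁴ = 2.69×10⁻¹⁶
R = (2.38×10⁻⁶)² / 2.69×10⁻¹⁶ = 2.11×10⁴ Ω = 21.1 kΩ

21.1 kΩ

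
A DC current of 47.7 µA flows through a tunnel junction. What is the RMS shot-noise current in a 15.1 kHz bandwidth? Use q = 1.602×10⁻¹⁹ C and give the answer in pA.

480 pA

I_n = √(2qI·B)
2qI·B = 2 × 1.602×10⁻¹⁹ × 4.77×10⁻⁵ × 1.51×10⁴ = 2.31×10⁻¹⁹ A²
I_n = √(2.31×10⁻¹⁹) = 4.80×10⁻¹⁰ A = 480 pA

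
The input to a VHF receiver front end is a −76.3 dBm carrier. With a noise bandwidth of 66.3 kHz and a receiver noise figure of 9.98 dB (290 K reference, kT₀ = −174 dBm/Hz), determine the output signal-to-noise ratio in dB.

39.5 dB

Noise floor: N = −174 + 10 log₁₀(B) + NF
10 log₁₀(6.63×10⁴) = 48.22 dB
N = −174 + 48.22 + 9.98 = −115.80 dBm
SNR = P_sig − N = −76.3 − (−115.80) = 39.50 dB → 39.5 dB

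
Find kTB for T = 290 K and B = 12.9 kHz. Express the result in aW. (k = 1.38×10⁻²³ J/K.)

P_n = kTB = 1.38×10⁻²³ × 290 × 1.29×10⁴ = 5.16×10⁻¹⁷ W = 51.6 aW

51.6 aW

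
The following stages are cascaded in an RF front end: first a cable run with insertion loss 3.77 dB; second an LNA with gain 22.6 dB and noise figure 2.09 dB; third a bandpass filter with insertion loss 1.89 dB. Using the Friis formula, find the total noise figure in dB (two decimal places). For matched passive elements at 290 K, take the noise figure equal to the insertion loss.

Convert to linear (a loss of L dB is a gain of −L dB): F_i = 10^(NF_i/10), G_i = 10^(G_i,dB/10)
  Stage 1: F_1 = 10^(3.77/10) = 2.382, G_1 = 10^(−3.77/10) = 0.4198
  Stage 2: F_2 = 10^(2.09/10) = 1.618, G_2 = 10^(22.6/10) = 182.0
  Stage 3: F_3 = 10^(1.89/10) = 1.545, G_3 = 10^(−1.89/10) = 0.6471
Friis cascade:
  F = 2.382 + (1.618 − 1)/0.4198 + (1.545 − 1)/76.38 = 3.862
NF = 10 log₁₀(3.862) = 5.87 dB

5.87 dB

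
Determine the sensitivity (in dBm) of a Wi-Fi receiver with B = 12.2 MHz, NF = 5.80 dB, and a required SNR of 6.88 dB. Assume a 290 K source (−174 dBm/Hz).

−90.5 dBm

Sensitivity = −174 + 10 log₁₀(B) + NF + SNR_min
= −174 + 70.86 + 5.80 + 6.88
= −90.46 dBm → −90.5 dBm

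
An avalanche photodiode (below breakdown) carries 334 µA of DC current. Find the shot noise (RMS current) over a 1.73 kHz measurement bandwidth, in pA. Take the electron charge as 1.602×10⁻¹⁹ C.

I_n = √(2qI·B)
2qI·B = 2 × 1.602×10⁻¹⁹ × 3.34×10⁻⁴ × 1.73×10³ = 1.85×10⁻¹⁹ A²
I_n = √(1.85×10⁻¹⁹) = 4.30×10⁻¹⁰ A = 430 pA

430 pA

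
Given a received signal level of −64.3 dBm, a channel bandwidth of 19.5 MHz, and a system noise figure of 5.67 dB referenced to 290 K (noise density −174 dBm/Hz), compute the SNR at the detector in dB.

31.1 dB

Noise floor: N = −174 + 10 log₁₀(B) + NF
10 log₁₀(1.95×10⁷) = 72.9 dB
N = −174 + 72.9 + 5.67 = −95.43 dBm
SNR = P_sig − N = −64.3 − (−95.43) = 31.13 dB → 31.1 dB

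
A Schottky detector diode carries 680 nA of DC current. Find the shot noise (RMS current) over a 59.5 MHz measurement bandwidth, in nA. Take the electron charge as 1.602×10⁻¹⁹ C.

3.60 nA

I_n = √(2qI·B)
2qI·B = 2 × 1.602×10⁻¹⁹ × 6.80×10⁻⁷ × 5.95×10⁷ = 1.30×10⁻¹⁷ A²
I_n = √(1.30×10⁻¹⁷) = 3.60×10⁻⁹ A = 3.60 nA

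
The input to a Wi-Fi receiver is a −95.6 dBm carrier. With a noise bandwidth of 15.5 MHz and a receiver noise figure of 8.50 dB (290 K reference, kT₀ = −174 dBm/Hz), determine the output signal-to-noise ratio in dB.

−2.0 dB

Noise floor: N = −174 + 10 log₁₀(B) + NF
10 log₁₀(1.55×10⁷) = 71.9 dB
N = −174 + 71.9 + 8.50 = −93.60 dBm
SNR = P_sig − N = −95.6 − (−93.60) = −2.00 dB → −2.0 dB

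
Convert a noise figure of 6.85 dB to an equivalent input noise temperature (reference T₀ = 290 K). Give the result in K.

F = 10^(6.85/10) = 4.84172
T_e = (F − 1)·T₀ = (4.84172 − 1) × 290 = 1114 K

1114 K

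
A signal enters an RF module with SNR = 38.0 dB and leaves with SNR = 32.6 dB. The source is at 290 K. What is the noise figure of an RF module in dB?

NF (dB) = SNR_in(dB) − SNR_out(dB) when the source is at T₀
NF = 38.0 − 32.6 = 5.4 dB

5.4 dB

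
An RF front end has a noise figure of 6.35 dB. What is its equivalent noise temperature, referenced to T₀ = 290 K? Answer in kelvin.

961 K

F = 10^(6.35/10) = 4.31519
T_e = (F − 1)·T₀ = (4.31519 − 1) × 290 = 961 K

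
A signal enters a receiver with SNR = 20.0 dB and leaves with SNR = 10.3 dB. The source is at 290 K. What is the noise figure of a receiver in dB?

NF (dB) = SNR_in(dB) − SNR_out(dB) when the source is at T₀
NF = 20.0 − 10.3 = 9.7 dB

9.7 dB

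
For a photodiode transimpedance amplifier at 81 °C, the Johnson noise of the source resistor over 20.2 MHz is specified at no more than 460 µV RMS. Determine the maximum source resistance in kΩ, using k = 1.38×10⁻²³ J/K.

T = 81 °C + 273.15 = 354.15 K
Johnson–Nyquist: V_n = √(4kTRB) ⇒ R = V_n² / (4kTB)
4kTB = 4 × 1.38×10⁻²³ × 354.15 × 2.02×10⁷ = 3.95×10⁻¹³
R = (4.60×10⁻⁴)² / 3.95×10⁻¹³ = 5.36×10⁵ Ω = 536 kΩ

536 kΩ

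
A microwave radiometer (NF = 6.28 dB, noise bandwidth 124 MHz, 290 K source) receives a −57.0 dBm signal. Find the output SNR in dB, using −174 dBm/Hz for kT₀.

29.8 dB

Noise floor: N = −174 + 10 log₁₀(B) + NF
10 log₁₀(1.24×10⁸) = 80.93 dB
N = −174 + 80.93 + 6.28 = −86.79 dBm
SNR = P_sig − N = −57.0 − (−86.79) = 29.79 dB → 29.8 dB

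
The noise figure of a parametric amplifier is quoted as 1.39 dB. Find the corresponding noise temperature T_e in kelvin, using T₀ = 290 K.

F = 10^(1.39/10) = 1.37721
T_e = (F − 1)·T₀ = (1.37721 − 1) × 290 = 109 K

109 K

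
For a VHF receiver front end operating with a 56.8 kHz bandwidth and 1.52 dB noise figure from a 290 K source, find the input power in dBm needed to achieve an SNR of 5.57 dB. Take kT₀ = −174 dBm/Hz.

Sensitivity = −174 + 10 log₁₀(B) + NF + SNR_min
= −174 + 47.54 + 1.52 + 5.57
= −119.37 dBm → −119.4 dBm

−119.4 dBm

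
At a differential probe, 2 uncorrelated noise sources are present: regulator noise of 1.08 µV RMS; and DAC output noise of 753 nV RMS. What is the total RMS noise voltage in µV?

1.32 µV

Uncorrelated sources add in power (mean-square): V_tot = √(ΣV_i²)
V_tot = √[(1.08×10⁻⁶)² + (7.53×10⁻⁷)²] = 1.32×10⁻⁶ V = 1.32 µV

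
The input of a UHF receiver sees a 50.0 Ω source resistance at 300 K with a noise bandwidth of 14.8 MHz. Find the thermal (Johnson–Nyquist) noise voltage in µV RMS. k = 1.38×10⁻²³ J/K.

V_n = √(4kTRB)
4kTRB = 4 × 1.38×10⁻²³ × 300 × 5.00×10¹ × 1.48×10⁷ = 1.23×10⁻¹¹ V²
V_n = √(1.23×10⁻¹¹) = 3.50×10⁻⁶ V = 3.50 µV

3.50 µV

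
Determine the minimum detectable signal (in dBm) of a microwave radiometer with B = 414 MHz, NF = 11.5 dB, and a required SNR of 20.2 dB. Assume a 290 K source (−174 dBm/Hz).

Sensitivity = −174 + 10 log₁₀(B) + NF + SNR_min
= −174 + 86.17 + 11.5 + 20.2
= −56.13 dBm → −56.1 dBm

−56.1 dBm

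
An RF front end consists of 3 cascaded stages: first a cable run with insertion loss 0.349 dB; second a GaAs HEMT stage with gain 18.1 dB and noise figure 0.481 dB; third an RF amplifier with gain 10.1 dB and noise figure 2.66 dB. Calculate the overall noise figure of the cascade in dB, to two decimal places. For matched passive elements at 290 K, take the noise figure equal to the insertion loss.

0.88 dB

Convert to linear (a loss of L dB is a gain of −L dB): F_i = 10^(NF_i/10), G_i = 10^(G_i,dB/10)
  Stage 1: F_1 = 10^(0.349/10) = 1.084, G_1 = 10^(−0.349/10) = 0.9228
  Stage 2: F_2 = 10^(0.481/10) = 1.117, G_2 = 10^(18.1/10) = 64.57
  Stage 3: F_3 = 10^(2.66/10) = 1.845, G_3 = 10^(10.1/10) = 10.23
Friis cascade:
  F = 1.084 + (1.117 − 1)/0.9228 + (1.845 − 1)/59.58 = 1.225
NF = 10 log₁₀(1.225) = 0.88 dB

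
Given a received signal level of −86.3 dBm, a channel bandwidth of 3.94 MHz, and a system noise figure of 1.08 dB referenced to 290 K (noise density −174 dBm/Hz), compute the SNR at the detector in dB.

20.7 dB

Noise floor: N = −174 + 10 log₁₀(B) + NF
10 log₁₀(3.94×10⁶) = 65.95 dB
N = −174 + 65.95 + 1.08 = −106.97 dBm
SNR = P_sig − N = −86.3 − (−106.97) = 20.67 dB → 20.7 dB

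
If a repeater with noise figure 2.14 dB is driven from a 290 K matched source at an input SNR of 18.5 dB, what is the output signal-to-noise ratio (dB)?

16.36 dB

By definition F = SNR_in/SNR_out, so in dB: SNR_out = SNR_in − NF
SNR_out = 18.5 − 2.14 = 16.36 dB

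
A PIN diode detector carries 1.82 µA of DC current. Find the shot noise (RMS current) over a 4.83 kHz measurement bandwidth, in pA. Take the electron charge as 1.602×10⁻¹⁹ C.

I_n = √(2qI·B)
2qI·B = 2 × 1.602×10⁻¹⁹ × 1.82×10⁻⁶ × 4.83×10³ = 2.82×10⁻²¹ A²
I_n = √(2.82×10⁻²¹) = 5.31×10⁻¹¹ A = 53.1 pA

53.1 pA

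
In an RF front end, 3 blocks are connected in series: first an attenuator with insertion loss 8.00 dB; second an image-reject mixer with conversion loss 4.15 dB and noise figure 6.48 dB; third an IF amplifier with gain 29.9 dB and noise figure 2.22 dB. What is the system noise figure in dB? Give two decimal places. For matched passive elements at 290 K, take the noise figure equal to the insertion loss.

Convert to linear (a loss of L dB is a gain of −L dB): F_i = 10^(NF_i/10), G_i = 10^(G_i,dB/10)
  Stage 1: F_1 = 10^(8.00/10) = 6.310, G_1 = 10^(−8.00/10) = 0.1585
  Stage 2: F_2 = 10^(6.48/10) = 4.446, G_2 = 10^(−4.15/10) = 0.3846
  Stage 3: F_3 = 10^(2.22/10) = 1.667, G_3 = 10^(29.9/10) = 977.2
Friis cascade:
  F = 6.310 + (4.446 − 1)/0.1585 + (1.667 − 1)/0.06095 = 39.00
NF = 10 log₁₀(39.00) = 15.91 dB

15.91 dB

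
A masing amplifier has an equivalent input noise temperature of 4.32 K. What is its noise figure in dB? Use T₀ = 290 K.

F = 1 + T_e/T₀ = 1 + 4.32/290 = 1.0149
NF = 10 log₁₀(1.0149) = 0.064 dB

0.064 dB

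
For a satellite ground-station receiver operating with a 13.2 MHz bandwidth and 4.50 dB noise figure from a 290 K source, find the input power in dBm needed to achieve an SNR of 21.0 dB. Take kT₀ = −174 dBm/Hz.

−77.3 dBm

Sensitivity = −174 + 10 log₁₀(B) + NF + SNR_min
= −174 + 71.21 + 4.50 + 21.0
= −77.29 dBm → −77.3 dBm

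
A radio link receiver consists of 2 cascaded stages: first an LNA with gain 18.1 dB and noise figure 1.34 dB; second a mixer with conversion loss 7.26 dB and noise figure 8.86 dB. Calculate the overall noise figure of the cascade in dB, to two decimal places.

Convert to linear (a loss of L dB is a gain of −L dB): F_i = 10^(NF_i/10), G_i = 10^(G_i,dB/10)
  Stage 1: F_1 = 10^(1.34/10) = 1.361, G_1 = 10^(18.1/10) = 64.57
  Stage 2: F_2 = 10^(8.86/10) = 7.691, G_2 = 10^(−7.26/10) = 0.1879
Friis cascade:
  F = 1.361 + (7.691 − 1)/64.57 = 1.465
NF = 10 log₁₀(1.465) = 1.66 dB

1.66 dB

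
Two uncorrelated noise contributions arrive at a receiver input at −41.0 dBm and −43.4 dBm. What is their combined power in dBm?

−39.0 dBm

Convert to linear, add, convert back:
P₁ = 7.94×10⁻⁸ W, P₂ = 4.57×10⁻⁸ W
P_tot = 1.25×10⁻⁷ W → 10 log₁₀(P_tot / 10⁻³) = −39.0 dBm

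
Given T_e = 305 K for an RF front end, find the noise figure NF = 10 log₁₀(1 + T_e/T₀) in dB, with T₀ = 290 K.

F = 1 + T_e/T₀ = 1 + 305/290 = 2.05172
NF = 10 log₁₀(2.05172) = 3.12 dB

3.12 dB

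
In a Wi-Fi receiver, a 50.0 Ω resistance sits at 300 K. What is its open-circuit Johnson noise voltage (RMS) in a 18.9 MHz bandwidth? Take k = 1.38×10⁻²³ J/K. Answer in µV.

V_n = √(4kTRB)
4kTRB = 4 × 1.38×10⁻²³ × 300 × 5.00×10¹ × 1.89×10⁷ = 1.56×10⁻¹¹ V²
V_n = √(1.56×10⁻¹¹) = 3.96×10⁻⁶ V = 3.96 µV

3.96 µV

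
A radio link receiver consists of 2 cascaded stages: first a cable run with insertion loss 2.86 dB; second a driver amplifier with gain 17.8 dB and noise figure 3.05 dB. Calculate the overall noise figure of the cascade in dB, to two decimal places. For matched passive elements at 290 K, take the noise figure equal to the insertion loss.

5.91 dB

Convert to linear (a loss of L dB is a gain of −L dB): F_i = 10^(NF_i/10), G_i = 10^(G_i,dB/10)
  Stage 1: F_1 = 10^(2.86/10) = 1.932, G_1 = 10^(−2.86/10) = 0.5176
  Stage 2: F_2 = 10^(3.05/10) = 2.018, G_2 = 10^(17.8/10) = 60.26
Friis cascade:
  F = 1.932 + (2.018 − 1)/0.5176 = 3.899
NF = 10 log₁₀(3.899) = 5.91 dB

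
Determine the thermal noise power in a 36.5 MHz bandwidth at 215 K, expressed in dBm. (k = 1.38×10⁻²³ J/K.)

−99.7 dBm

P_n = kTB = 1.38×10⁻²³ × 215 × 3.65×10⁷ = 1.08×10⁻¹³ W
In dBm: 10 log₁₀(1.08×10⁻¹³ / 10⁻³) = −99.7 dBm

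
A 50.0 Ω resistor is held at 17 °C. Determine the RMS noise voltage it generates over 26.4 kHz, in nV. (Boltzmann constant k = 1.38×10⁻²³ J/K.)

145 nV

T = 17 °C + 273.15 = 290.15 K
V_n = √(4kTRB)
4kTRB = 4 × 1.38×10⁻²³ × 290.15 × 5.00×10¹ × 2.64×10⁴ = 2.11×10⁻¹⁴ V²
V_n = √(2.11×10⁻¹⁴) = 1.45×10⁻⁷ V = 145 nV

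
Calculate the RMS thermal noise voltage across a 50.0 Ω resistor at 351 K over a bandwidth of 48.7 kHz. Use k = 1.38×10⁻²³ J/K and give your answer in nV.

217 nV

V_n = √(4kTRB)
4kTRB = 4 × 1.38×10⁻²³ × 351 × 5.00×10¹ × 4.87×10⁴ = 4.72×10⁻¹⁴ V²
V_n = √(4.72×10⁻¹⁴) = 2.17×10⁻⁷ V = 217 nV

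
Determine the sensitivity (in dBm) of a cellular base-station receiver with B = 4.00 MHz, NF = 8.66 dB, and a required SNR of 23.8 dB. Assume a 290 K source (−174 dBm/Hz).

Sensitivity = −174 + 10 log₁₀(B) + NF + SNR_min
= −174 + 66.02 + 8.66 + 23.8
= −75.52 dBm → −75.5 dBm

−75.5 dBm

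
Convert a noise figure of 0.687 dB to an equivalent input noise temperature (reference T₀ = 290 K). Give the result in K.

F = 10^(0.687/10) = 1.17139
T_e = (F − 1)·T₀ = (1.17139 − 1) × 290 = 49.7 K

49.7 K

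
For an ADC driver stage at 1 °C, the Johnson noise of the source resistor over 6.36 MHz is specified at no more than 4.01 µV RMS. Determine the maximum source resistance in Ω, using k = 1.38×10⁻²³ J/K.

T = 1 °C + 273.15 = 274.15 K
Johnson–Nyquist: V_n = √(4kTRB) ⇒ R = V_n² / (4kTB)
4kTB = 4 × 1.38×10⁻²³ × 274.15 × 6.36×10⁶ = 9.62×10⁻¹⁴
R = (4.01×10⁻⁶)² / 9.62×10⁻¹⁴ = 1.67×10² Ω = 167 Ω

167 Ω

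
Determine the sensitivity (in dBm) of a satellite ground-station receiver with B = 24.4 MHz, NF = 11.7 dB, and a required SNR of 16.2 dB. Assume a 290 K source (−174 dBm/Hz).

Sensitivity = −174 + 10 log₁₀(B) + NF + SNR_min
= −174 + 73.87 + 11.7 + 16.2
= −72.23 dBm → −72.2 dBm

−72.2 dBm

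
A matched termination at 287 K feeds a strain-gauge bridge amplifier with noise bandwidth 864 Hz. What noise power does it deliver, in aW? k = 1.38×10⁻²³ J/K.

P_n = kTB = 1.38×10⁻²³ × 287 × 8.64×10² = 3.42×10⁻¹⁸ W = 3.42 aW

3.42 aW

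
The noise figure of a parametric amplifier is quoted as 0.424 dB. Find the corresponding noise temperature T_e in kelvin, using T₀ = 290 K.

29.7 K

F = 10^(0.424/10) = 1.10255
T_e = (F − 1)·T₀ = (1.10255 − 1) × 290 = 29.7 K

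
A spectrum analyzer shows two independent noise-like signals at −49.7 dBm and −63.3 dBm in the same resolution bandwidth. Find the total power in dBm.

Convert to linear, add, convert back:
P₁ = 1.07×10⁻⁸ W, P₂ = 4.68×10⁻¹⁰ W
P_tot = 1.12×10⁻⁸ W → 10 log₁₀(P_tot / 10⁻³) = −49.5 dBm

−49.5 dBm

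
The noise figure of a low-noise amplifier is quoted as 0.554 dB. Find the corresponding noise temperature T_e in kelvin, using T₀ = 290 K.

F = 10^(0.554/10) = 1.13606
T_e = (F − 1)·T₀ = (1.13606 − 1) × 290 = 39.5 K

39.5 K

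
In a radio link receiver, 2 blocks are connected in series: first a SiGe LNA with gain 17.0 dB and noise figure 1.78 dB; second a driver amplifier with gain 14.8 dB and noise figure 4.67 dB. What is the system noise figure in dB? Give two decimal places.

1.89 dB

Convert to linear (a loss of L dB is a gain of −L dB): F_i = 10^(NF_i/10), G_i = 10^(G_i,dB/10)
  Stage 1: F_1 = 10^(1.78/10) = 1.507, G_1 = 10^(17.0/10) = 50.12
  Stage 2: F_2 = 10^(4.67/10) = 2.931, G_2 = 10^(14.8/10) = 30.20
Friis cascade:
  F = 1.507 + (2.931 − 1)/50.12 = 1.545
NF = 10 log₁₀(1.545) = 1.89 dB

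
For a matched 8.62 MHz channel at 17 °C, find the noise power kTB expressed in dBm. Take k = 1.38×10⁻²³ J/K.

−104.6 dBm

T = 17 °C + 273.15 = 290.15 K
P_n = kTB = 1.38×10⁻²³ × 290.15 × 8.62×10⁶ = 3.45×10⁻¹⁴ W
In dBm: 10 log₁₀(3.45×10⁻¹⁴ / 10⁻³) = −104.6 dBm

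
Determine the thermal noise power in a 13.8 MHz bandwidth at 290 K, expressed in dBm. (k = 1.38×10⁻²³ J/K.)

P_n = kTB = 1.38×10⁻²³ × 290 × 1.38×10⁷ = 5.52×10⁻¹⁴ W
In dBm: 10 log₁₀(5.52×10⁻¹⁴ / 10⁻³) = −102.6 dBm

−102.6 dBm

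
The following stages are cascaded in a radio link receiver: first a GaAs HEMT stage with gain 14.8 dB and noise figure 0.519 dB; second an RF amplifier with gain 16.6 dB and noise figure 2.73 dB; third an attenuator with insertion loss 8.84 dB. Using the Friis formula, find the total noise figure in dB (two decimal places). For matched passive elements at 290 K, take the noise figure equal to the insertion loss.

Convert to linear (a loss of L dB is a gain of −L dB): F_i = 10^(NF_i/10), G_i = 10^(G_i,dB/10)
  Stage 1: F_1 = 10^(0.519/10) = 1.127, G_1 = 10^(14.8/10) = 30.20
  Stage 2: F_2 = 10^(2.73/10) = 1.875, G_2 = 10^(16.6/10) = 45.71
  Stage 3: F_3 = 10^(8.84/10) = 7.656, G_3 = 10^(−8.84/10) = 0.1306
Friis cascade:
  F = 1.127 + (1.875 − 1)/30.20 + (7.656 − 1)/1380 = 1.161
NF = 10 log₁₀(1.161) = 0.65 dB

0.65 dB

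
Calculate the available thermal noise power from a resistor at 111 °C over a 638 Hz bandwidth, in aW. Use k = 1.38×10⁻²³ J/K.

3.38 aW

T = 111 °C + 273.15 = 384.15 K
P_n = kTB = 1.38×10⁻²³ × 384.15 × 6.38×10² = 3.38×10⁻¹⁸ W = 3.38 aW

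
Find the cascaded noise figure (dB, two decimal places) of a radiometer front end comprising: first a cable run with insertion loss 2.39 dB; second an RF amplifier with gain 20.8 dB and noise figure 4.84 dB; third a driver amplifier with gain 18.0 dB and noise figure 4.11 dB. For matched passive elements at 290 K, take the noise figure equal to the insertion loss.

Convert to linear (a loss of L dB is a gain of −L dB): F_i = 10^(NF_i/10), G_i = 10^(G_i,dB/10)
  Stage 1: F_1 = 10^(2.39/10) = 1.734, G_1 = 10^(−2.39/10) = 0.5768
  Stage 2: F_2 = 10^(4.84/10) = 3.048, G_2 = 10^(20.8/10) = 120.2
  Stage 3: F_3 = 10^(4.11/10) = 2.576, G_3 = 10^(18.0/10) = 63.10
Friis cascade:
  F = 1.734 + (3.048 − 1)/0.5768 + (2.576 − 1)/69.34 = 5.307
NF = 10 log₁₀(5.307) = 7.25 dB

7.25 dB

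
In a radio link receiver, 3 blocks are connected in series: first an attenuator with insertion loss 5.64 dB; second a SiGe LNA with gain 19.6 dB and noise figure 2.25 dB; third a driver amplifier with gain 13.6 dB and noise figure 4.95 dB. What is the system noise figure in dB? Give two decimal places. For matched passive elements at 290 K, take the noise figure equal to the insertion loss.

Convert to linear (a loss of L dB is a gain of −L dB): F_i = 10^(NF_i/10), G_i = 10^(G_i,dB/10)
  Stage 1: F_1 = 10^(5.64/10) = 3.664, G_1 = 10^(−5.64/10) = 0.2729
  Stage 2: F_2 = 10^(2.25/10) = 1.679, G_2 = 10^(19.6/10) = 91.20
  Stage 3: F_3 = 10^(4.95/10) = 3.126, G_3 = 10^(13.6/10) = 22.91
Friis cascade:
  F = 3.664 + (1.679 − 1)/0.2729 + (3.126 − 1)/24.89 = 6.237
NF = 10 log₁₀(6.237) = 7.95 dB

7.95 dB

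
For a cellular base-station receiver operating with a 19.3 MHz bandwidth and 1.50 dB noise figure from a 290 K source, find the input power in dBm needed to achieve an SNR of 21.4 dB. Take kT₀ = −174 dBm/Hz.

−78.2 dBm

Sensitivity = −174 + 10 log₁₀(B) + NF + SNR_min
= −174 + 72.86 + 1.50 + 21.4
= −78.24 dBm → −78.2 dBm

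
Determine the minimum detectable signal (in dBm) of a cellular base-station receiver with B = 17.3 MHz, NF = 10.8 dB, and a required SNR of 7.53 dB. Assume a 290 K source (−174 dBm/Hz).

Sensitivity = −174 + 10 log₁₀(B) + NF + SNR_min
= −174 + 72.38 + 10.8 + 7.53
= −83.29 dBm → −83.3 dBm

−83.3 dBm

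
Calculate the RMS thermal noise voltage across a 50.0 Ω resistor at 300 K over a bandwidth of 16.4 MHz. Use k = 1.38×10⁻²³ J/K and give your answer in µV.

3.68 µV

V_n = √(4kTRB)
4kTRB = 4 × 1.38×10⁻²³ × 300 × 5.00×10¹ × 1.64×10⁷ = 1.36×10⁻¹¹ V²
V_n = √(1.36×10⁻¹¹) = 3.68×10⁻⁶ V = 3.68 µV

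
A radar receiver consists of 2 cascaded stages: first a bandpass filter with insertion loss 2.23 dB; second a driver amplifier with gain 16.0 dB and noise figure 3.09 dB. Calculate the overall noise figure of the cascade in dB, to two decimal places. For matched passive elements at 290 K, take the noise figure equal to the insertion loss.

Convert to linear (a loss of L dB is a gain of −L dB): F_i = 10^(NF_i/10), G_i = 10^(G_i,dB/10)
  Stage 1: F_1 = 10^(2.23/10) = 1.671, G_1 = 10^(−2.23/10) = 0.5984
  Stage 2: F_2 = 10^(3.09/10) = 2.037, G_2 = 10^(16.0/10) = 39.81
Friis cascade:
  F = 1.671 + (2.037 − 1)/0.5984 = 3.404
NF = 10 log₁₀(3.404) = 5.32 dB

5.32 dB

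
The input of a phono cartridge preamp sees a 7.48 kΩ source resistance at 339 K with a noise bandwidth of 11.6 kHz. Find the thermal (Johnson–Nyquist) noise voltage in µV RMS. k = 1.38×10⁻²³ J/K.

V_n = √(4kTRB)
4kTRB = 4 × 1.38×10⁻²³ × 339 × 7.48×10³ × 1.16×10⁴ = 1.62×10⁻¹² V²
V_n = √(1.62×10⁻¹²) = 1.27×10⁻⁶ V = 1.27 µV

1.27 µV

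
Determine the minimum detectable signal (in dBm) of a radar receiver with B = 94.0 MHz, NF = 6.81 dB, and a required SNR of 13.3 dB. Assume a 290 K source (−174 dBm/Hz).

Sensitivity = −174 + 10 log₁₀(B) + NF + SNR_min
= −174 + 79.73 + 6.81 + 13.3
= −74.16 dBm → −74.2 dBm

−74.2 dBm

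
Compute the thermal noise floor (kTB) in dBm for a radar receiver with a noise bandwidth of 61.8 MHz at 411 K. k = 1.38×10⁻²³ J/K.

−94.6 dBm

P_n = kTB = 1.38×10⁻²³ × 411 × 6.18×10⁷ = 3.51×10⁻¹³ W
In dBm: 10 log₁₀(3.51×10⁻¹³ / 10⁻³) = −94.6 dBm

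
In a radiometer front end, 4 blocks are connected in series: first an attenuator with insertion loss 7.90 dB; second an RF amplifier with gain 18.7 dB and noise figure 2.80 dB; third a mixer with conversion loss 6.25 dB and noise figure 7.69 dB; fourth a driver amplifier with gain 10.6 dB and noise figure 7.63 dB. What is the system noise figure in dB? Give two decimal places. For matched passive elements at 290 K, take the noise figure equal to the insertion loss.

11.41 dB

Convert to linear (a loss of L dB is a gain of −L dB): F_i = 10^(NF_i/10), G_i = 10^(G_i,dB/10)
  Stage 1: F_1 = 10^(7.90/10) = 6.166, G_1 = 10^(−7.90/10) = 0.1622
  Stage 2: F_2 = 10^(2.80/10) = 1.905, G_2 = 10^(18.7/10) = 74.13
  Stage 3: F_3 = 10^(7.69/10) = 5.875, G_3 = 10^(−6.25/10) = 0.2371
  Stage 4: F_4 = 10^(7.63/10) = 5.794, G_4 = 10^(10.6/10) = 11.48
Friis cascade:
  F = 6.166 + (1.905 − 1)/0.1622 + (5.875 − 1)/12.02 + (5.794 − 1)/2.851 = 13.84
NF = 10 log₁₀(13.84) = 11.41 dB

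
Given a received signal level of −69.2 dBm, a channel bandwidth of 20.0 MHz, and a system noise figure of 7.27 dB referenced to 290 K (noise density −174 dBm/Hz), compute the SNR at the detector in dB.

24.5 dB

Noise floor: N = −174 + 10 log₁₀(B) + NF
10 log₁₀(2.00×10⁷) = 73.01 dB
N = −174 + 73.01 + 7.27 = −93.72 dBm
SNR = P_sig − N = −69.2 − (−93.72) = 24.52 dB → 24.5 dB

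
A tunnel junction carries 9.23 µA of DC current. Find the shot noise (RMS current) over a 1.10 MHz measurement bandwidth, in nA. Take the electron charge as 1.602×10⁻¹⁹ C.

1.80 nA

I_n = √(2qI·B)
2qI·B = 2 × 1.602×10⁻¹⁹ × 9.23×10⁻⁶ × 1.10×10⁶ = 3.25×10⁻¹⁸ A²
I_n = √(3.25×10⁻¹⁸) = 1.80×10⁻⁹ A = 1.80 nA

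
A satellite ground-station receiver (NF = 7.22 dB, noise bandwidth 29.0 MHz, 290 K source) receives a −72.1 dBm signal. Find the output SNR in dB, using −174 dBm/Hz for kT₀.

Noise floor: N = −174 + 10 log₁₀(B) + NF
10 log₁₀(2.90×10⁷) = 74.62 dB
N = −174 + 74.62 + 7.22 = −92.16 dBm
SNR = P_sig − N = −72.1 − (−92.16) = 20.06 dB → 20.1 dB

20.1 dB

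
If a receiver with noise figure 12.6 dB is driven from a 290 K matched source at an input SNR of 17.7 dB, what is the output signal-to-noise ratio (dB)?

5.1 dB

By definition F = SNR_in/SNR_out, so in dB: SNR_out = SNR_in − NF
SNR_out = 17.7 − 12.6 = 5.1 dB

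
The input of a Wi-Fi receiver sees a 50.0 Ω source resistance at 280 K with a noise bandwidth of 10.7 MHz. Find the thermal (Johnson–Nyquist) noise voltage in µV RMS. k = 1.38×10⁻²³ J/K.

V_n = √(4kTRB)
4kTRB = 4 × 1.38×10⁻²³ × 280 × 5.00×10¹ × 1.07×10⁷ = 8.27×10⁻¹² V²
V_n = √(8.27×10⁻¹²) = 2.88×10⁻⁶ V = 2.88 µV

2.88 µV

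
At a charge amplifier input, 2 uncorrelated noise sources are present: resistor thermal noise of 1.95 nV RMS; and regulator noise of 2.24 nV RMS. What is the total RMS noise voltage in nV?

Uncorrelated sources add in power (mean-square): V_tot = √(ΣV_i²)
V_tot = √[(1.95×10⁻⁹)² + (2.24×10⁻⁹)²] = 2.97×10⁻⁹ V = 2.97 nV

2.97 nV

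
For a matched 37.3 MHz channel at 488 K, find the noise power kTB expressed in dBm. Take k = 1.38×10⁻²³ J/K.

−96.0 dBm

P_n = kTB = 1.38×10⁻²³ × 488 × 3.73×10⁷ = 2.51×10⁻¹³ W
In dBm: 10 log₁₀(2.51×10⁻¹³ / 10⁻³) = −96.0 dBm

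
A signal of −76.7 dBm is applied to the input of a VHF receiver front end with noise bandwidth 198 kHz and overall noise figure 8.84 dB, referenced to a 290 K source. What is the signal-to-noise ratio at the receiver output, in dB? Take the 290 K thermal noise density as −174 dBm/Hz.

35.5 dB

Noise floor: N = −174 + 10 log₁₀(B) + NF
10 log₁₀(1.98×10⁵) = 52.97 dB
N = −174 + 52.97 + 8.84 = −112.19 dBm
SNR = P_sig − N = −76.7 − (−112.19) = 35.49 dB → 35.5 dB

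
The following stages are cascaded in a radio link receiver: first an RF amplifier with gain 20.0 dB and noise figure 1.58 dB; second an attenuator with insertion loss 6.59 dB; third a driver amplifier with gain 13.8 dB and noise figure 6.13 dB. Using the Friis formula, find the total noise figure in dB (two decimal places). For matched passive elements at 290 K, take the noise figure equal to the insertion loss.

2.08 dB

Convert to linear (a loss of L dB is a gain of −L dB): F_i = 10^(NF_i/10), G_i = 10^(G_i,dB/10)
  Stage 1: F_1 = 10^(1.58/10) = 1.439, G_1 = 10^(20.0/10) = 100.0
  Stage 2: F_2 = 10^(6.59/10) = 4.560, G_2 = 10^(−6.59/10) = 0.2193
  Stage 3: F_3 = 10^(6.13/10) = 4.102, G_3 = 10^(13.8/10) = 23.99
Friis cascade:
  F = 1.439 + (4.560 − 1)/100.0 + (4.102 − 1)/21.93 = 1.616
NF = 10 log₁₀(1.616) = 2.08 dB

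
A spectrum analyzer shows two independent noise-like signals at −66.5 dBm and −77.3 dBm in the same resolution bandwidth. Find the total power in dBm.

−66.2 dBm

Convert to linear, add, convert back:
P₁ = 2.24×10⁻¹⁰ W, P₂ = 1.86×10⁻¹¹ W
P_tot = 2.42×10⁻¹⁰ W → 10 log₁₀(P_tot / 10⁻³) = −66.2 dBm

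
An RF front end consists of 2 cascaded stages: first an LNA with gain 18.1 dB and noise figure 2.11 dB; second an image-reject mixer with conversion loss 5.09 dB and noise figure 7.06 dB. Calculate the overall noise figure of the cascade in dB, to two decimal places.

2.28 dB

Convert to linear (a loss of L dB is a gain of −L dB): F_i = 10^(NF_i/10), G_i = 10^(G_i,dB/10)
  Stage 1: F_1 = 10^(2.11/10) = 1.626, G_1 = 10^(18.1/10) = 64.57
  Stage 2: F_2 = 10^(7.06/10) = 5.082, G_2 = 10^(−5.09/10) = 0.3097
Friis cascade:
  F = 1.626 + (5.082 − 1)/64.57 = 1.689
NF = 10 log₁₀(1.689) = 2.28 dB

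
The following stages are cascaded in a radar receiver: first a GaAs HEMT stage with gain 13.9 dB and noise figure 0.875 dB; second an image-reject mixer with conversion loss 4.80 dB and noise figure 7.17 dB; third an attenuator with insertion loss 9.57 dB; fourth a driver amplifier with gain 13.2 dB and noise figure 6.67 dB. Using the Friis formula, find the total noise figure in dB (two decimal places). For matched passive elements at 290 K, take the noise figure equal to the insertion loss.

8.09 dB

Convert to linear (a loss of L dB is a gain of −L dB): F_i = 10^(NF_i/10), G_i = 10^(G_i,dB/10)
  Stage 1: F_1 = 10^(0.875/10) = 1.223, G_1 = 10^(13.9/10) = 24.55
  Stage 2: F_2 = 10^(7.17/10) = 5.212, G_2 = 10^(−4.80/10) = 0.3311
  Stage 3: F_3 = 10^(9.57/10) = 9.057, G_3 = 10^(−9.57/10) = 0.1104
  Stage 4: F_4 = 10^(6.67/10) = 4.645, G_4 = 10^(13.2/10) = 20.89
Friis cascade:
  F = 1.223 + (5.212 − 1)/24.55 + (9.057 − 1)/8.128 + (4.645 − 1)/0.8974 = 6.448
NF = 10 log₁₀(6.448) = 8.09 dB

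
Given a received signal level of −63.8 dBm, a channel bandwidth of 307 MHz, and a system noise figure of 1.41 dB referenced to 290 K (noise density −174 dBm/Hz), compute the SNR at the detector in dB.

23.9 dB

Noise floor: N = −174 + 10 log₁₀(B) + NF
10 log₁₀(3.07×10⁸) = 84.87 dB
N = −174 + 84.87 + 1.41 = −87.72 dBm
SNR = P_sig − N = −63.8 − (−87.72) = 23.92 dB → 23.9 dB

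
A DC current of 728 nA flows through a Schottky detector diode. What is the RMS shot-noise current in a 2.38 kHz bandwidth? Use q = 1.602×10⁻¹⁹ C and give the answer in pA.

I_n = √(2qI·B)
2qI·B = 2 × 1.602×10⁻¹⁹ × 7.28×10⁻⁷ × 2.38×10³ = 5.55×10⁻²² A²
I_n = √(5.55×10⁻²²) = 2.36×10⁻¹¹ A = 23.6 pA

23.6 pA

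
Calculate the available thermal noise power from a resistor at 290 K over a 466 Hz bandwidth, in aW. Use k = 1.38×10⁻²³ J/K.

1.86 aW

P_n = kTB = 1.38×10⁻²³ × 290 × 4.66×10² = 1.86×10⁻¹⁸ W = 1.86 aW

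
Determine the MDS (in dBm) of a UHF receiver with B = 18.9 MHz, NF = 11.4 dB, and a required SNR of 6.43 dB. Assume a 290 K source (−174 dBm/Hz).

Sensitivity = −174 + 10 log₁₀(B) + NF + SNR_min
= −174 + 72.76 + 11.4 + 6.43
= −83.41 dBm → −83.4 dBm

−83.4 dBm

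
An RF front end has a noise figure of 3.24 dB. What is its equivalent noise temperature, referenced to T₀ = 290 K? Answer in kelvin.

322 K

F = 10^(3.24/10) = 2.10863
T_e = (F − 1)·T₀ = (2.10863 − 1) × 290 = 322 K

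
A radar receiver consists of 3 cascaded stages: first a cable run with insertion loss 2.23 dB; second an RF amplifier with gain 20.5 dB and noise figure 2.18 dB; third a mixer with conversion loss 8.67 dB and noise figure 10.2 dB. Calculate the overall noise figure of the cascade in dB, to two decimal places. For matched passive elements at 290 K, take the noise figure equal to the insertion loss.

4.63 dB

Convert to linear (a loss of L dB is a gain of −L dB): F_i = 10^(NF_i/10), G_i = 10^(G_i,dB/10)
  Stage 1: F_1 = 10^(2.23/10) = 1.671, G_1 = 10^(−2.23/10) = 0.5984
  Stage 2: F_2 = 10^(2.18/10) = 1.652, G_2 = 10^(20.5/10) = 112.2
  Stage 3: F_3 = 10^(10.2/10) = 10.47, G_3 = 10^(−8.67/10) = 0.1358
Friis cascade:
  F = 1.671 + (1.652 − 1)/0.5984 + (10.47 − 1)/67.14 = 2.902
NF = 10 log₁₀(2.902) = 4.63 dB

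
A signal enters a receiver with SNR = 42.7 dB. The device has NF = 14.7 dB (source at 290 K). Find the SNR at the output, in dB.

28.0 dB

By definition F = SNR_in/SNR_out, so in dB: SNR_out = SNR_in − NF
SNR_out = 42.7 − 14.7 = 28.0 dB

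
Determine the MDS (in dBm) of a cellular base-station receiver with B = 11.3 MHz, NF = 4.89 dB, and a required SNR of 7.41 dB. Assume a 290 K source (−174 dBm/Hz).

−91.2 dBm

Sensitivity = −174 + 10 log₁₀(B) + NF + SNR_min
= −174 + 70.53 + 4.89 + 7.41
= −91.17 dBm → −91.2 dBm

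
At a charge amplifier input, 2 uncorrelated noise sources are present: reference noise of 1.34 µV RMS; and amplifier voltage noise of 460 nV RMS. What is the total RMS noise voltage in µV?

1.42 µV

Uncorrelated sources add in power (mean-square): V_tot = √(ΣV_i²)
V_tot = √[(1.34×10⁻⁶)² + (4.60×10⁻⁷)²] = 1.42×10⁻⁶ V = 1.42 µV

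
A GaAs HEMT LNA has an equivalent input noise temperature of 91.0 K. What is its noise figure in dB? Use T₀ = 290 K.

F = 1 + T_e/T₀ = 1 + 91.0/290 = 1.31379
NF = 10 log₁₀(1.31379) = 1.19 dB

1.19 dB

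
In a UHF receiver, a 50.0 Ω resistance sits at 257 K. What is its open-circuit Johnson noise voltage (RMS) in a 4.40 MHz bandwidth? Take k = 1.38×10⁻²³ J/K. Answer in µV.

V_n = √(4kTRB)
4kTRB = 4 × 1.38×10⁻²³ × 257 × 5.00×10¹ × 4.40×10⁶ = 3.12×10⁻¹² V²
V_n = √(3.12×10⁻¹²) = 1.77×10⁻⁶ V = 1.77 µV

1.77 µV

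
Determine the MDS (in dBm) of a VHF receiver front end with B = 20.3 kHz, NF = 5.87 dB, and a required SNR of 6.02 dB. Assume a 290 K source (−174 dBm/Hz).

Sensitivity = −174 + 10 log₁₀(B) + NF + SNR_min
= −174 + 43.07 + 5.87 + 6.02
= −119.04 dBm → −119.0 dBm

−119.0 dBm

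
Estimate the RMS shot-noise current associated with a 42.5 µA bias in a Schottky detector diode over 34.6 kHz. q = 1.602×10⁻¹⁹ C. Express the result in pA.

686 pA

I_n = √(2qI·B)
2qI·B = 2 × 1.602×10⁻¹⁹ × 4.25×10⁻⁵ × 3.46×10⁴ = 4.71×10⁻¹⁹ A²
I_n = √(4.71×10⁻¹⁹) = 6.86×10⁻¹⁰ A = 686 pA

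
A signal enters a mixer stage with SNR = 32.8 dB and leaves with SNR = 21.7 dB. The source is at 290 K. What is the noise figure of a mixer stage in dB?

NF (dB) = SNR_in(dB) − SNR_out(dB) when the source is at T₀
NF = 32.8 − 21.7 = 11.1 dB

11.1 dB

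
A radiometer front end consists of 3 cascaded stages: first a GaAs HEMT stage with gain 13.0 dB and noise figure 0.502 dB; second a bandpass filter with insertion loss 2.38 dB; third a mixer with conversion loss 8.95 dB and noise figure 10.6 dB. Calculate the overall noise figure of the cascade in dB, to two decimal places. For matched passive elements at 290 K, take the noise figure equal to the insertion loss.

3.16 dB

Convert to linear (a loss of L dB is a gain of −L dB): F_i = 10^(NF_i/10), G_i = 10^(G_i,dB/10)
  Stage 1: F_1 = 10^(0.502/10) = 1.123, G_1 = 10^(13.0/10) = 19.95
  Stage 2: F_2 = 10^(2.38/10) = 1.730, G_2 = 10^(−2.38/10) = 0.5781
  Stage 3: F_3 = 10^(10.6/10) = 11.48, G_3 = 10^(−8.95/10) = 0.1274
Friis cascade:
  F = 1.123 + (1.730 − 1)/19.95 + (11.48 − 1)/11.53 = 2.068
NF = 10 log₁₀(2.068) = 3.16 dB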